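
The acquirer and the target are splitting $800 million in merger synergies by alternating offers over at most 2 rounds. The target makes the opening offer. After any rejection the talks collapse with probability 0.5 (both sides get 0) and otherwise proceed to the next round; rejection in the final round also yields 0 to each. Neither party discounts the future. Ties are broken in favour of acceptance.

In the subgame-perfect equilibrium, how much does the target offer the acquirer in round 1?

400

Round 2 (the acquirer proposes): rejection yields 0 for the target; the acquirer offers 0 and keeps 800.
Round 1 (the target proposes): rejecting gives the acquirer an expected 0.5 × 800 = 400; the target offers that and keeps 400.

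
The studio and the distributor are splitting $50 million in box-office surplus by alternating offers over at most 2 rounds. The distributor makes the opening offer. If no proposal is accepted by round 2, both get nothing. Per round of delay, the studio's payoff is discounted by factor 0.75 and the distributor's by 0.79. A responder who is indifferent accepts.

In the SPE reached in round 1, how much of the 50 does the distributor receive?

12.5

Round 2 (the studio proposes): rejection yields 0 for the distributor; the studio offers 0 and keeps 50.
Round 1 (the distributor proposes): the studio can get 50 next round, worth 0.75 × 50 = 37.5 now, so the distributor offers 37.5, keeping 12.5.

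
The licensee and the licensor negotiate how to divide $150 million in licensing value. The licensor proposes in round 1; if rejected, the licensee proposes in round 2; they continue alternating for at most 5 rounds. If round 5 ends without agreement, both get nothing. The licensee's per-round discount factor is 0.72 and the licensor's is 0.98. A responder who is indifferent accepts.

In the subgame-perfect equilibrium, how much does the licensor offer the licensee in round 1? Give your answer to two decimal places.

3.68

Round 5 (the licensor proposes): the licensee will accept anything ≥ 0, so the licensor offers 0 and keeps 150.
Round 4 (the licensee proposes): the licensor can get 150 next round, worth 0.98 × 150 = 147 now; the licensee offers that and keeps 3.
Round 3 (the licensor proposes): the licensee can get 3 next round, worth 0.72 × 3 = 2.16 now. The licensor offers 2.16 and keeps 150 − 2.16 = 147.84.
Round 2 (the licensee proposes): the licensor can get 147.84 next round, worth 0.98 × 147.84 = 144.8832 now; the licensee offers that and keeps 5.1168.
Round 1 (the licensor proposes): the licensee can get 5.1168 next round, worth 0.72 × 5.1168 = 3.684096 now; the licensor offers that and keeps 146.315904.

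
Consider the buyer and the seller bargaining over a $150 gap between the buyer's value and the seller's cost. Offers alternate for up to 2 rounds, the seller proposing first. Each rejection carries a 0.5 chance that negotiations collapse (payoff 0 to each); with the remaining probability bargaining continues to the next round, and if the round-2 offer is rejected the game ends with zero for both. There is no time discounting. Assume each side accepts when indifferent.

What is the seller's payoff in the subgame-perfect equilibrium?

75

By backward induction:
Round 2 (the buyer proposes): the seller will accept anything ≥ 0, so the buyer offers 0 and keeps 150.
Round 1 (the seller proposes): rejecting gives the buyer an expected 0.5 × 150 = 75; the seller offers that and keeps 75.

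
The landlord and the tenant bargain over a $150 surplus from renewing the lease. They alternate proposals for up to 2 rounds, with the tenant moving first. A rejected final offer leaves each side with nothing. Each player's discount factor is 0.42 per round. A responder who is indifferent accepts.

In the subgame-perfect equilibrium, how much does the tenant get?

87

Work backward from the last round.
Round 2 (the landlord proposes): rejection yields 0 for the tenant; the landlord offers 0 and keeps 150.
Round 1 (the tenant proposes): the landlord can get 150 next round, worth 0.42 × 150 = 63 now. The tenant offers 63 and keeps 150 − 63 = 87.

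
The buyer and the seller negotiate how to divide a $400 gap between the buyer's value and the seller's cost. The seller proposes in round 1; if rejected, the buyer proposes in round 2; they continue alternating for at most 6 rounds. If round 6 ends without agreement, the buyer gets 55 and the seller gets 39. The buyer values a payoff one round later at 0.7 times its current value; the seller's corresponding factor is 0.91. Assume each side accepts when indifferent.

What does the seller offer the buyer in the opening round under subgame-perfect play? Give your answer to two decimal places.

Round 6 (the buyer proposes): the seller gets 39 if talks fail, so the buyer offers 39 and keeps 361.
Round 5 (the seller proposes): the buyer can get 361 next round, worth 0.7 × 361 = 252.7 now. The seller offers 252.7 and keeps 400 − 252.7 = 147.3.
Round 4 (the buyer proposes): the seller can get 147.3 next round, worth 0.91 × 147.3 = 134.043 now. The buyer offers 134.043 and keeps 400 − 134.043 = 265.957.
Round 3 (the seller proposes): the buyer can get 265.957 next round, worth 0.7 × 265.957 = 186.1699 now, so the seller offers 186.1699, keeping 213.8301.
Round 2 (the buyer proposes): the seller can get 213.8301 next round, worth 0.91 × 213.8301 = 194.585391 now. The buyer offers 194.585391 and keeps 400 − 194.585391 = 205.414609.
Round 1 (the seller proposes): the buyer can get 205.414609 next round, worth 0.7 × 205.414609 = 143.7902263 now, so the seller offers 143.7902263, keeping 256.2097737.

143.79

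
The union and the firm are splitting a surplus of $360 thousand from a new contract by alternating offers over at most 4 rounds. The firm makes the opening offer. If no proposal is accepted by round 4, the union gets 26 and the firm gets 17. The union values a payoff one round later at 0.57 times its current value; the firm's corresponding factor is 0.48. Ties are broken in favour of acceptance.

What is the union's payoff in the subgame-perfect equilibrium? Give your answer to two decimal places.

Round 4 (the union proposes): the firm gets 17 if talks fail, so the union offers 17 and keeps 343.
Round 3 (the firm proposes): the union can get 343 next round, worth 0.57 × 343 = 195.51 now; the firm offers that and keeps 164.49.
Round 2 (the union proposes): the firm can get 164.49 next round, worth 0.48 × 164.49 = 78.9552 now, so the union offers 78.9552, keeping 281.0448.
Round 1 (the firm proposes): the union can get 281.0448 next round, worth 0.57 × 281.0448 = 160.195536 now, so the firm offers 160.195536, keeping 199.804464.

160.20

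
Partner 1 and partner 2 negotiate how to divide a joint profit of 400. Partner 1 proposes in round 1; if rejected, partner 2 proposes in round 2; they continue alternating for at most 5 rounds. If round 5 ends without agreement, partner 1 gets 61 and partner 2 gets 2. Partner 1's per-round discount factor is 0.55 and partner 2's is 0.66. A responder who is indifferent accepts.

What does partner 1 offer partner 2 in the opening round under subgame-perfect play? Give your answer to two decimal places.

By backward induction:
Round 5 (partner 1 proposes): partner 2 gets 2 if talks fail, so partner 1 offers 2 and keeps 398.
Round 4 (partner 2 proposes): partner 1 can get 398 next round, worth 0.55 × 398 = 218.9 now, so partner 2 offers 218.9, keeping 181.1.
Round 3 (partner 1 proposes): partner 2 can get 181.1 next round, worth 0.66 × 181.1 = 119.526 now. Partner 1 offers 119.526 and keeps 400 − 119.526 = 280.474.
Round 2 (partner 2 proposes): partner 1 can get 280.474 next round, worth 0.55 × 280.474 = 154.2607 now. Partner 2 offers 154.2607 and keeps 400 − 154.2607 = 245.7393.
Round 1 (partner 1 proposes): partner 2 can get 245.7393 next round, worth 0.66 × 245.7393 = 162.187938 now; partner 1 offers that and keeps 237.812062.

162.19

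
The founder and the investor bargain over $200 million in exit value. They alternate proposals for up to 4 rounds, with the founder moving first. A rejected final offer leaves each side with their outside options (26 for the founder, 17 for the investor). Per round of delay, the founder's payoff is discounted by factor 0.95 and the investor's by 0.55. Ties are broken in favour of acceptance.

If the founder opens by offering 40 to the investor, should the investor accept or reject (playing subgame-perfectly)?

Work out the investor's continuation value if the offer is rejected.
Round 4 (the investor proposes): the founder gets 26 if talks fail, so the investor offers 26 and keeps 174.
Round 3 (the founder proposes): the investor can get 174 next round, worth 0.55 × 174 = 95.7 now, so the founder offers 95.7, keeping 104.3.
Round 2 (the investor proposes): the founder can get 104.3 next round, worth 0.95 × 104.3 = 99.085 now, so the investor offers 99.085, keeping 100.915.
So by rejecting in round 1, the investor gets 100.915 next round, worth 0.55 × 100.915 = 55.50325 now.
Offer 40 < 55.50325, so the investor rejects.

Reject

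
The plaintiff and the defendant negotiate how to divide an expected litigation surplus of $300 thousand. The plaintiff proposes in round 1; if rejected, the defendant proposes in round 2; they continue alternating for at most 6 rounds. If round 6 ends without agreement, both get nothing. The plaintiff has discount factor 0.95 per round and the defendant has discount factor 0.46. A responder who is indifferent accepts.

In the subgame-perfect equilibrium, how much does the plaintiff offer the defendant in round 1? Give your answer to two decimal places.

36.27

Round 6 (the defendant proposes): the plaintiff will accept anything ≥ 0, so the defendant offers 0 and keeps 300.
Round 5 (the plaintiff proposes): the defendant can get 300 next round, worth 0.46 × 300 = 138 now. The plaintiff offers 138 and keeps 300 − 138 = 162.
Round 4 (the defendant proposes): the plaintiff can get 162 next round, worth 0.95 × 162 = 153.9 now, so the defendant offers 153.9, keeping 146.1.
Round 3 (the plaintiff proposes): the defendant can get 146.1 next round, worth 0.46 × 146.1 = 67.206 now; the plaintiff offers that and keeps 232.794.
Round 2 (the defendant proposes): the plaintiff can get 232.794 next round, worth 0.95 × 232.794 = 221.1543 now, so the defendant offers 221.1543, keeping 78.8457.
Round 1 (the plaintiff proposes): the defendant can get 78.8457 next round, worth 0.46 × 78.8457 = 36.269022 now; the plaintiff offers that and keeps 263.730978.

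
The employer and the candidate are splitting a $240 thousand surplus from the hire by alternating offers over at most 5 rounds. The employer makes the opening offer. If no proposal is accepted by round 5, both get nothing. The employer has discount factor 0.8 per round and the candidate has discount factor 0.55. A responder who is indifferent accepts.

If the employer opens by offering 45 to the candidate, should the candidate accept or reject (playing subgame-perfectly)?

Accept

Work out the candidate's continuation value if the offer is rejected.
Round 5 (the employer proposes): the candidate will accept anything ≥ 0, so the employer offers 0 and keeps 240.
Round 4 (the candidate proposes): the employer can get 240 next round, worth 0.8 × 240 = 192 now. The candidate offers 192 and keeps 240 − 192 = 48.
Round 3 (the employer proposes): the candidate can get 48 next round, worth 0.55 × 48 = 26.4 now. The employer offers 26.4 and keeps 240 − 26.4 = 213.6.
Round 2 (the candidate proposes): the employer can get 213.6 next round, worth 0.8 × 213.6 = 170.88 now; the candidate offers that and keeps 69.12.
So by rejecting in round 1, the candidate gets 69.12 next round, worth 0.55 × 69.12 = 38.016 now.
Offer 45 ≥ 38.016, so the candidate accepts.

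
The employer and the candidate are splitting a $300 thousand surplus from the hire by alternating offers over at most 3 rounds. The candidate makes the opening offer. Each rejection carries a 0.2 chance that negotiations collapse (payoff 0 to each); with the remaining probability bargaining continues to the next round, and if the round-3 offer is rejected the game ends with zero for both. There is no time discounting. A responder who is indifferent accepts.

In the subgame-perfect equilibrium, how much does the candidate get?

By backward induction:
Round 3 (the candidate proposes): rejection yields 0 for the employer; the candidate offers 0 and keeps 300.
Round 2 (the employer proposes): rejecting gives the candidate an expected 0.8 × 300 = 240, so the employer offers 240, keeping 60.
Round 1 (the candidate proposes): rejecting gives the employer an expected 0.8 × 60 = 48, so the candidate offers 48, keeping 252.

252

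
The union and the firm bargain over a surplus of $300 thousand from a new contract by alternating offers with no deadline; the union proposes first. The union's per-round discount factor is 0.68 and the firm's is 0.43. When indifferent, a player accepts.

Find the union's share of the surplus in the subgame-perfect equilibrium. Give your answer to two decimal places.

241.66

When the union proposes, the firm accepts any offer worth at least 0.43 times what the firm would get by proposing next round; and vice versa.
This gives x = 300 − 0.43y and y = 300 − 0.68x, where x and y are each side's share when it proposes.
Hence (1 − 0.43·0.68)x = 300(1 − 0.43), i.e. 0.7076·x = 171.
x ≈ 241.6620; the firm's share is 300 − x ≈ 58.3380.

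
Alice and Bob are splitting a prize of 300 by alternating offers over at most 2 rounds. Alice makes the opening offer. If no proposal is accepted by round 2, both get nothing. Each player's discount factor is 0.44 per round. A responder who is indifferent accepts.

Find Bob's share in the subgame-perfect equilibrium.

132

Work backward from the last round.
Round 2 (Bob proposes): rejection yields 0 for Alice; Bob offers 0 and keeps 300.
Round 1 (Alice proposes): Bob can get 300 next round, worth 0.44 × 300 = 132 now, so Alice offers 132, keeping 168.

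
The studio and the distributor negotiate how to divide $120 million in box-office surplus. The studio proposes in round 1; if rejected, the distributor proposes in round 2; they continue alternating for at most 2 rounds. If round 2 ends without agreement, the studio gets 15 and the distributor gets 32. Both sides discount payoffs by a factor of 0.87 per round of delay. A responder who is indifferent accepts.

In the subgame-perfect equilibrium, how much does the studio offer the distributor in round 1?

91.35

Solve by backward induction from round 2.
Round 2 (the distributor proposes): the studio gets 15 if talks fail, so the distributor offers 15 and keeps 105.
Round 1 (the studio proposes): the distributor can get 105 next round, worth 0.87 × 105 = 91.35 now; the studio offers that and keeps 28.65.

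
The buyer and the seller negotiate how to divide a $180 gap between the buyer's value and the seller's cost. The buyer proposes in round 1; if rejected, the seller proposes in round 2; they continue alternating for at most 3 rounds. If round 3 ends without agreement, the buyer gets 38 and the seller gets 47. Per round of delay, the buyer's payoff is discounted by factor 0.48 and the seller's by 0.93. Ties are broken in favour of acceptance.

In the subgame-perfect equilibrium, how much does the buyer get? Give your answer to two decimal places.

71.97

Round 3 (the buyer proposes): the seller gets 47 if talks fail, so the buyer offers 47 and keeps 133.
Round 2 (the seller proposes): the buyer can get 133 next round, worth 0.48 × 133 = 63.84 now; the seller offers that and keeps 116.16.
Round 1 (the buyer proposes): the seller can get 116.16 next round, worth 0.93 × 116.16 = 108.0288 now; the buyer offers that and keeps 71.9712.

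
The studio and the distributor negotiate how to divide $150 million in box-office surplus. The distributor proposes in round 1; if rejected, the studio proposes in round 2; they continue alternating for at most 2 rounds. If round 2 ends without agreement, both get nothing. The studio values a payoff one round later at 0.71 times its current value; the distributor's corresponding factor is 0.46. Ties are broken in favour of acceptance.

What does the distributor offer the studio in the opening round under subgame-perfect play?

106.5

Round 2 (the studio proposes): rejection yields 0 for the distributor; the studio offers 0 and keeps 150.
Round 1 (the distributor proposes): the studio can get 150 next round, worth 0.71 × 150 = 106.5 now. The distributor offers 106.5 and keeps 150 − 106.5 = 43.5.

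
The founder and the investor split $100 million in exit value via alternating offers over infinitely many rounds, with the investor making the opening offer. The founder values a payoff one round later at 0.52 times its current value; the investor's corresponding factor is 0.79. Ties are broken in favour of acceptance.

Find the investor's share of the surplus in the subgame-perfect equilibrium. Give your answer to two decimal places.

Let x be the investor's share when the investor proposes and y be the founder's share when the founder proposes.
The founder accepts iff offered ≥ 0.52·y, so x = 100 − 0.52y. Symmetrically y = 100 − 0.79x.
Substituting: x = 100 − 0.52(100 − 0.79x), giving x(1 − 0.79·0.52) = 100(1 − 0.52).
So x = 100 × 0.48 / 0.5892 ≈ 81.4664, and the founder receives 100 − x ≈ 18.5336.

81.47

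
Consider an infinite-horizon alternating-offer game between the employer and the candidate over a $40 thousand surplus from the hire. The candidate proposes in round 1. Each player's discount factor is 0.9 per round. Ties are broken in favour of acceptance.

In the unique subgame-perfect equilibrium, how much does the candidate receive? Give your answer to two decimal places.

When the candidate proposes, the employer accepts any offer worth at least 0.9 times what the employer would get by proposing next round; and vice versa.
This gives x = 40 − 0.9y and y = 40 − 0.9x, where x and y are each side's share when it proposes.
Hence (1 − 0.9·0.9)x = 40(1 − 0.9), i.e. 0.19·x = 4.
x ≈ 21.0526; the employer's share is 40 − x ≈ 18.9474.

21.05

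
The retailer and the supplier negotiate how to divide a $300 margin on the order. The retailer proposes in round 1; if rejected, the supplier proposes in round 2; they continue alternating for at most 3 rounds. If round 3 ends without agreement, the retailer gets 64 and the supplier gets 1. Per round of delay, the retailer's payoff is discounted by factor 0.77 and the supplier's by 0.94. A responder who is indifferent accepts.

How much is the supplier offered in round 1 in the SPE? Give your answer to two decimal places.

Work backward from the last round.
Round 3 (the retailer proposes): the supplier gets 1 if talks fail, so the retailer offers 1 and keeps 299.
Round 2 (the supplier proposes): the retailer can get 299 next round, worth 0.77 × 299 = 230.23 now, so the supplier offers 230.23, keeping 69.77.
Round 1 (the retailer proposes): the supplier can get 69.77 next round, worth 0.94 × 69.77 = 65.5838 now; the retailer offers that and keeps 234.4162.

65.58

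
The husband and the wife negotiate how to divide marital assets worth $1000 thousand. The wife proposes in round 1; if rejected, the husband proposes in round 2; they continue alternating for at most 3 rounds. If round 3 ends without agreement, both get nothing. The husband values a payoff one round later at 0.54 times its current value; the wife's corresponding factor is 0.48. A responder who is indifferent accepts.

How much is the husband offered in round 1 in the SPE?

280.8

Round 3 (the wife proposes): the husband will accept anything ≥ 0, so the wife offers 0 and keeps 1000.
Round 2 (the husband proposes): the wife can get 1000 next round, worth 0.48 × 1000 = 480 now, so the husband offers 480, keeping 520.
Round 1 (the wife proposes): the husband can get 520 next round, worth 0.54 × 520 = 280.8 now. The wife offers 280.8 and keeps 1000 − 280.8 = 719.2.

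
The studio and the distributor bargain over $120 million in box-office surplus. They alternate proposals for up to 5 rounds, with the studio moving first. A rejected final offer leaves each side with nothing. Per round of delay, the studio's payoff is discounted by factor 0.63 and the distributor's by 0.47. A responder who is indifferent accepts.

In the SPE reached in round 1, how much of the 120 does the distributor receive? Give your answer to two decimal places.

Round 5 (the studio proposes): the distributor will accept anything ≥ 0, so the studio offers 0 and keeps 120.
Round 4 (the distributor proposes): the studio can get 120 next round, worth 0.63 × 120 = 75.6 now, so the distributor offers 75.6, keeping 44.4.
Round 3 (the studio proposes): the distributor can get 44.4 next round, worth 0.47 × 44.4 = 20.868 now; the studio offers that and keeps 99.132.
Round 2 (the distributor proposes): the studio can get 99.132 next round, worth 0.63 × 99.132 = 62.45316 now. The distributor offers 62.45316 and keeps 120 − 62.45316 = 57.54684.
Round 1 (the studio proposes): the distributor can get 57.54684 next round, worth 0.47 × 57.54684 = 27.0470148 now. The studio offers 27.0470148 and keeps 120 − 27.0470148 = 92.9529852.

27.05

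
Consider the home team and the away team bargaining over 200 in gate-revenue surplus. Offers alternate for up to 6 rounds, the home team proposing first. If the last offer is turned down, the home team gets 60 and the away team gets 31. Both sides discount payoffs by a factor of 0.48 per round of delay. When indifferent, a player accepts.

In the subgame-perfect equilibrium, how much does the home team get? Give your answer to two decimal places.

Round 6 (the away team proposes): the home team gets 60 if talks fail, so the away team offers 60 and keeps 140.
Round 5 (the home team proposes): the away team can get 140 next round, worth 0.48 × 140 = 67.2 now, so the home team offers 67.2, keeping 132.8.
Round 4 (the away team proposes): the home team can get 132.8 next round, worth 0.48 × 132.8 = 63.744 now, so the away team offers 63.744, keeping 136.256.
Round 3 (the home team proposes): the away team can get 136.256 next round, worth 0.48 × 136.256 = 65.40288 now, so the home team offers 65.40288, keeping 134.59712.
Round 2 (the away team proposes): the home team can get 134.59712 next round, worth 0.48 × 134.59712 = 64.6066176 now. The away team offers 64.6066176 and keeps 200 − 64.6066176 = 135.3933824.
Round 1 (the home team proposes): the away team can get 135.3933824 next round, worth 0.48 × 135.3933824 = 64.988823552 now; the home team offers that and keeps 135.011176448.

135.01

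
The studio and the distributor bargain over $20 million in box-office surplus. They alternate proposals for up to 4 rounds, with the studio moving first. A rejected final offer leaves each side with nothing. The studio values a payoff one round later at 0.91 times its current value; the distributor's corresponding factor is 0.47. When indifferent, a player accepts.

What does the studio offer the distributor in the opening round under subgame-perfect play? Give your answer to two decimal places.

Solve by backward induction from round 4.
Round 4 (the distributor proposes): the studio will accept anything ≥ 0, so the distributor offers 0 and keeps 20.
Round 3 (the studio proposes): the distributor can get 20 next round, worth 0.47 × 20 = 9.4 now; the studio offers that and keeps 10.6.
Round 2 (the distributor proposes): the studio can get 10.6 next round, worth 0.91 × 10.6 = 9.646 now, so the distributor offers 9.646, keeping 10.354.
Round 1 (the studio proposes): the distributor can get 10.354 next round, worth 0.47 × 10.354 = 4.86638 now, so the studio offers 4.86638, keeping 15.13362.

4.87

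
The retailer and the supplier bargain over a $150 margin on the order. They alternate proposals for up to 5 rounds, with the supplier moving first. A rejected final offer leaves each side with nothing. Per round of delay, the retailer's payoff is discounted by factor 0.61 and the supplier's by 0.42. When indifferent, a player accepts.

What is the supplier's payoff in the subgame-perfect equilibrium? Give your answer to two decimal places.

By backward induction:
Round 5 (the supplier proposes): rejection yields 0 for the retailer; the supplier offers 0 and keeps 150.
Round 4 (the retailer proposes): the supplier can get 150 next round, worth 0.42 × 150 = 63 now. The retailer offers 63 and keeps 150 − 63 = 87.
Round 3 (the supplier proposes): the retailer can get 87 next round, worth 0.61 × 87 = 53.07 now, so the supplier offers 53.07, keeping 96.93.
Round 2 (the retailer proposes): the supplier can get 96.93 next round, worth 0.42 × 96.93 = 40.7106 now. The retailer offers 40.7106 and keeps 150 − 40.7106 = 109.2894.
Round 1 (the supplier proposes): the retailer can get 109.2894 next round, worth 0.61 × 109.2894 = 66.666534 now. The supplier offers 66.666534 and keeps 150 − 66.666534 = 83.333466.

83.33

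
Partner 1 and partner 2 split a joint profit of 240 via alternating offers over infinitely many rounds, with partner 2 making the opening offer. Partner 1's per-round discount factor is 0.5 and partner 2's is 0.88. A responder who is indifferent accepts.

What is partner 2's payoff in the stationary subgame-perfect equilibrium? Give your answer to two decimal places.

Let x be partner 2's share when partner 2 proposes and y be partner 1's share when partner 1 proposes.
Partner 1 accepts iff offered ≥ 0.5·y, so x = 240 − 0.5y. Symmetrically y = 240 − 0.88x.
Substituting: x = 240 − 0.5(240 − 0.88x), giving x(1 − 0.88·0.5) = 240(1 − 0.5).
So x = 240 × 0.5 / 0.56 ≈ 214.2857, and partner 1 receives 240 − x ≈ 25.7143.

214.29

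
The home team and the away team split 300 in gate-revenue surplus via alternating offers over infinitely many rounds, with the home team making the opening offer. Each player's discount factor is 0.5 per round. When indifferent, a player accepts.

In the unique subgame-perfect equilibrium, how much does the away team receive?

In a stationary SPE each proposer offers the other exactly their discounted continuation value.
If the home team keeps x when proposing and the away team keeps y when proposing, then x = 300 − 0.5y and y = 300 − 0.5x.
Solving: x = 300(1 − 0.5) / (1 − 0.5·0.5) = 150 / 0.75 = 200.
The away team gets 300 − 200 = 100.

100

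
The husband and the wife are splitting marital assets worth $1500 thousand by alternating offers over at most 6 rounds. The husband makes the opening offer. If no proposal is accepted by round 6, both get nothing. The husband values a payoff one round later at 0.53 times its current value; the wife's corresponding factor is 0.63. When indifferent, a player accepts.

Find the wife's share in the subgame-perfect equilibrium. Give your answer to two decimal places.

By backward induction:
Round 6 (the wife proposes): the husband will accept anything ≥ 0, so the wife offers 0 and keeps 1500.
Round 5 (the husband proposes): the wife can get 1500 next round, worth 0.63 × 1500 = 945 now; the husband offers that and keeps 555.
Round 4 (the wife proposes): the husband can get 555 next round, worth 0.53 × 555 = 294.15 now, so the wife offers 294.15, keeping 1205.85.
Round 3 (the husband proposes): the wife can get 1205.85 next round, worth 0.63 × 1205.85 = 759.6855 now; the husband offers that and keeps 740.3145.
Round 2 (the wife proposes): the husband can get 740.3145 next round, worth 0.53 × 740.3145 = 392.366685 now, so the wife offers 392.366685, keeping 1107.633315.
Round 1 (the husband proposes): the wife can get 1107.633315 next round, worth 0.63 × 1107.633315 = 697.80898845 now; the husband offers that and keeps 802.19101155.

697.81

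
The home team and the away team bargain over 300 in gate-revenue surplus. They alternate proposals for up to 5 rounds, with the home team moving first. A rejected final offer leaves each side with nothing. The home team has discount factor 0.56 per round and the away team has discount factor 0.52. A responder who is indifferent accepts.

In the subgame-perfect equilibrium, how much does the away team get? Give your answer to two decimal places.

Round 5 (the home team proposes): the away team will accept anything ≥ 0, so the home team offers 0 and keeps 300.
Round 4 (the away team proposes): the home team can get 300 next round, worth 0.56 × 300 = 168 now. The away team offers 168 and keeps 300 − 168 = 132.
Round 3 (the home team proposes): the away team can get 132 next round, worth 0.52 × 132 = 68.64 now, so the home team offers 68.64, keeping 231.36.
Round 2 (the away team proposes): the home team can get 231.36 next round, worth 0.56 × 231.36 = 129.5616 now. The away team offers 129.5616 and keeps 300 − 129.5616 = 170.4384.
Round 1 (the home team proposes): the away team can get 170.4384 next round, worth 0.52 × 170.4384 = 88.627968 now. The home team offers 88.627968 and keeps 300 − 88.627968 = 211.372032.

88.63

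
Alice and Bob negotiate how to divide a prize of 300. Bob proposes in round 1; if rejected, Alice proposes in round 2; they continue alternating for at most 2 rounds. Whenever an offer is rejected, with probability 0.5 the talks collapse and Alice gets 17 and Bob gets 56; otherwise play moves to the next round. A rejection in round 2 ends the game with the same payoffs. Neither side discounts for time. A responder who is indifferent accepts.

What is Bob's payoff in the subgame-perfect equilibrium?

169.5

Round 2 (Alice proposes): Bob gets 56 if talks fail, so Alice offers 56 and keeps 244.
Round 1 (Bob proposes): rejecting gives Alice an expected 0.5 × 244 + 0.5 × 17 = 130.5, so Bob offers 130.5, keeping 169.5.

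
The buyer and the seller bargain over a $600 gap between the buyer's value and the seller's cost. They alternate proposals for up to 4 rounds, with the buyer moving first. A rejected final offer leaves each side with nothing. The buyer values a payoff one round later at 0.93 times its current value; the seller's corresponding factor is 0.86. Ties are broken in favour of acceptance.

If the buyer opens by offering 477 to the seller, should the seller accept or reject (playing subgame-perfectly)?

Accept

Round 4 (the seller proposes): the buyer will accept anything ≥ 0, so the seller offers 0 and keeps 600.
Round 3 (the buyer proposes): the seller can get 600 next round, worth 0.86 × 600 = 516 now, so the buyer offers 516, keeping 84.
Round 2 (the seller proposes): the buyer can get 84 next round, worth 0.93 × 84 = 78.12 now. The seller offers 78.12 and keeps 600 − 78.12 = 521.88.
So by rejecting in round 1, the seller gets 521.88 next round, worth 0.86 × 521.88 = 448.8168 now.
Offer 477 ≥ 448.8168, so the seller accepts.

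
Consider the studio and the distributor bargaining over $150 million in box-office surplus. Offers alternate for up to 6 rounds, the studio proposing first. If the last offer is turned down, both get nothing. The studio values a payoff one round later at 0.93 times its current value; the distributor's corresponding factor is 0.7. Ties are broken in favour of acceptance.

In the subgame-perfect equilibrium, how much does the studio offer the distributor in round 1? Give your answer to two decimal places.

Solve by backward induction from round 6.
Round 6 (the distributor proposes): rejection yields 0 for the studio; the distributor offers 0 and keeps 150.
Round 5 (the studio proposes): the distributor can get 150 next round, worth 0.7 × 150 = 105 now; the studio offers that and keeps 45.
Round 4 (the distributor proposes): the studio can get 45 next round, worth 0.93 × 45 = 41.85 now, so the distributor offers 41.85, keeping 108.15.
Round 3 (the studio proposes): the distributor can get 108.15 next round, worth 0.7 × 108.15 = 75.705 now. The studio offers 75.705 and keeps 150 − 75.705 = 74.295.
Round 2 (the distributor proposes): the studio can get 74.295 next round, worth 0.93 × 74.295 = 69.09435 now, so the distributor offers 69.09435, keeping 80.90565.
Round 1 (the studio proposes): the distributor can get 80.90565 next round, worth 0.7 × 80.90565 = 56.633955 now; the studio offers that and keeps 93.366045.

56.63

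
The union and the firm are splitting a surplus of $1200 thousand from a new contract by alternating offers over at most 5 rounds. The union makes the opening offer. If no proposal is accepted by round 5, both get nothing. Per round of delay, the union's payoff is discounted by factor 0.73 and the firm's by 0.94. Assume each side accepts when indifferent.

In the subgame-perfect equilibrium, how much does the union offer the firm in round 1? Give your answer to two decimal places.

513.55

Work backward from the last round.
Round 5 (the union proposes): rejection yields 0 for the firm; the union offers 0 and keeps 1200.
Round 4 (the firm proposes): the union can get 1200 next round, worth 0.73 × 1200 = 876 now; the firm offers that and keeps 324.
Round 3 (the union proposes): the firm can get 324 next round, worth 0.94 × 324 = 304.56 now, so the union offers 304.56, keeping 895.44.
Round 2 (the firm proposes): the union can get 895.44 next round, worth 0.73 × 895.44 = 653.6712 now; the firm offers that and keeps 546.3288.
Round 1 (the union proposes): the firm can get 546.3288 next round, worth 0.94 × 546.3288 = 513.549072 now, so the union offers 513.549072, keeping 686.450928.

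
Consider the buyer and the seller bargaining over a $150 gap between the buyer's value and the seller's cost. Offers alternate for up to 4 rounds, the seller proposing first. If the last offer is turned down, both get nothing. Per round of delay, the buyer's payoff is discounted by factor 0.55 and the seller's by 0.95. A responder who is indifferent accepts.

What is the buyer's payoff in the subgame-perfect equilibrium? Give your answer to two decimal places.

47.23

Round 4 (the buyer proposes): rejection yields 0 for the seller; the buyer offers 0 and keeps 150.
Round 3 (the seller proposes): the buyer can get 150 next round, worth 0.55 × 150 = 82.5 now, so the seller offers 82.5, keeping 67.5.
Round 2 (the buyer proposes): the seller can get 67.5 next round, worth 0.95 × 67.5 = 64.125 now. The buyer offers 64.125 and keeps 150 − 64.125 = 85.875.
Round 1 (the seller proposes): the buyer can get 85.875 next round, worth 0.55 × 85.875 = 47.23125 now. The seller offers 47.23125 and keeps 150 − 47.23125 = 102.76875.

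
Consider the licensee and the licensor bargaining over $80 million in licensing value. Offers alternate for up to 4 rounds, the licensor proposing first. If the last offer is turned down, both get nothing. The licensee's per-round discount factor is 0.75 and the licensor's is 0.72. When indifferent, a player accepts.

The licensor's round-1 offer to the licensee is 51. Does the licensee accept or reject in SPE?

Work out the licensee's continuation value if the offer is rejected.
Round 4 (the licensee proposes): rejection yields 0 for the licensor; the licensee offers 0 and keeps 80.
Round 3 (the licensor proposes): the licensee can get 80 next round, worth 0.75 × 80 = 60 now. The licensor offers 60 and keeps 80 − 60 = 20.
Round 2 (the licensee proposes): the licensor can get 20 next round, worth 0.72 × 20 = 14.4 now. The licensee offers 14.4 and keeps 80 − 14.4 = 65.6.
So by rejecting in round 1, the licensee gets 65.6 next round, worth 0.75 × 65.6 = 49.2 now.
Offer 51 ≥ 49.2, so the licensee accepts.

Accept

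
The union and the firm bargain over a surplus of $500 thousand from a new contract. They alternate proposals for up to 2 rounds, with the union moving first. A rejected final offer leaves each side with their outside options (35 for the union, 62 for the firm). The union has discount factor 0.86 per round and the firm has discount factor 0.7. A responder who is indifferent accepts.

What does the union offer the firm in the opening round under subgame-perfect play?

Round 2 (the firm proposes): the union gets 35 if talks fail, so the firm offers 35 and keeps 465.
Round 1 (the union proposes): the firm can get 465 next round, worth 0.7 × 465 = 325.5 now. The union offers 325.5 and keeps 500 − 325.5 = 174.5.

325.5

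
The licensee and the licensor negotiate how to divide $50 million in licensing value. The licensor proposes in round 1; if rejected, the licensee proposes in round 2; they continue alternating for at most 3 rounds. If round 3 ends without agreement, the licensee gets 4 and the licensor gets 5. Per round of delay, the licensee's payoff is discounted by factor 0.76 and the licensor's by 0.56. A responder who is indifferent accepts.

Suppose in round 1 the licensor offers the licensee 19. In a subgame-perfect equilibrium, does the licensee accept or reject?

Accept

Work out the licensee's continuation value if the offer is rejected.
Round 3 (the licensor proposes): the licensee gets 4 if talks fail, so the licensor offers 4 and keeps 46.
Round 2 (the licensee proposes): the licensor can get 46 next round, worth 0.56 × 46 = 25.76 now. The licensee offers 25.76 and keeps 50 − 25.76 = 24.24.
So by rejecting in round 1, the licensee gets 24.24 next round, worth 0.76 × 24.24 = 18.4224 now.
Offer 19 ≥ 18.4224, so the licensee accepts.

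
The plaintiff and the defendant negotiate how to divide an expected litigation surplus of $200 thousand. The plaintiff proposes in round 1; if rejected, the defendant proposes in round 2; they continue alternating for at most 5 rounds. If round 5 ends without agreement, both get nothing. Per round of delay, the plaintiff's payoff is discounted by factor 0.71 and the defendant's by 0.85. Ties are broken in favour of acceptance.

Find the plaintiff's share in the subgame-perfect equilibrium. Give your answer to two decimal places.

120.95

Round 5 (the plaintiff proposes): rejection yields 0 for the defendant; the plaintiff offers 0 and keeps 200.
Round 4 (the defendant proposes): the plaintiff can get 200 next round, worth 0.71 × 200 = 142 now. The defendant offers 142 and keeps 200 − 142 = 58.
Round 3 (the plaintiff proposes): the defendant can get 58 next round, worth 0.85 × 58 = 49.3 now, so the plaintiff offers 49.3, keeping 150.7.
Round 2 (the defendant proposes): the plaintiff can get 150.7 next round, worth 0.71 × 150.7 = 106.997 now. The defendant offers 106.997 and keeps 200 − 106.997 = 93.003.
Round 1 (the plaintiff proposes): the defendant can get 93.003 next round, worth 0.85 × 93.003 = 79.05255 now, so the plaintiff offers 79.05255, keeping 120.94745.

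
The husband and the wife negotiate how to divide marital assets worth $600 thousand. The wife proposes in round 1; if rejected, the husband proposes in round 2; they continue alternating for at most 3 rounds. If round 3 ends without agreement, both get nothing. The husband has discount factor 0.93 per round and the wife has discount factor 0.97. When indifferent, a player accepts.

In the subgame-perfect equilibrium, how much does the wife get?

583.26

Round 3 (the wife proposes): rejection yields 0 for the husband; the wife offers 0 and keeps 600.
Round 2 (the husband proposes): the wife can get 600 next round, worth 0.97 × 600 = 582 now. The husband offers 582 and keeps 600 − 582 = 18.
Round 1 (the wife proposes): the husband can get 18 next round, worth 0.93 × 18 = 16.74 now. The wife offers 16.74 and keeps 600 − 16.74 = 583.26.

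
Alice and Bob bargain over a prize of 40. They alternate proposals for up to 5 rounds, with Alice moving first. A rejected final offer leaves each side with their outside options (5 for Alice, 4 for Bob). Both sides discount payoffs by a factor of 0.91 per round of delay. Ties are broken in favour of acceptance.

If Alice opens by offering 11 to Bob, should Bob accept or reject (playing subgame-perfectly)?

Accept

Work out Bob's continuation value if the offer is rejected.
Round 5 (Alice proposes): Bob gets 4 if talks fail, so Alice offers 4 and keeps 36.
Round 4 (Bob proposes): Alice can get 36 next round, worth 0.91 × 36 = 32.76 now. Bob offers 32.76 and keeps 40 − 32.76 = 7.24.
Round 3 (Alice proposes): Bob can get 7.24 next round, worth 0.91 × 7.24 = 6.5884 now; Alice offers that and keeps 33.4116.
Round 2 (Bob proposes): Alice can get 33.4116 next round, worth 0.91 × 33.4116 = 30.404556 now, so Bob offers 30.404556, keeping 9.595444.
So by rejecting in round 1, Bob gets 9.595444 next round, worth 0.91 × 9.595444 = 8.73185404 now.
Offer 11 ≥ 8.73185404, so Bob accepts.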